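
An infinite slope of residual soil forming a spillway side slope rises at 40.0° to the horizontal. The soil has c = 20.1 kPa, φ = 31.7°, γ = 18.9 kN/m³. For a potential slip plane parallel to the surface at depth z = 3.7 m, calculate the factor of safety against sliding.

FS = 1.32

For an infinite slope with a slip plane parallel to the surface (no pore pressure): FS = [c + γz cos²β tanφ] / [γz sinβ cosβ].
γz = 18.9·3.7 = 69.93 kN/m²
Numerator = 20.1 + 69.93·cos²40.0°·tan31.7° = 20.1 + 69.93·0.5868·0.6176 = 45.445 kPa
Denominator = 69.93·sin40.0°·cos40.0° = 69.93·0.6428·0.7660 = 34.434 kPa
FS = 45.445 / 34.434 = 1.320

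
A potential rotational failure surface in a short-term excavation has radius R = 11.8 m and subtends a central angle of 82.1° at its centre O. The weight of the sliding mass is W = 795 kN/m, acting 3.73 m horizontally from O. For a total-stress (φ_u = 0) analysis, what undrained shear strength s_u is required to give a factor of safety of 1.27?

FS = s_u·L_a·R / (W·d), so s_u = FS·W·d / (L_a·R).
Arc length L_a = R·θ = 11.8·(82.1°·π/180) = 11.8·1.4329 = 16.91 m
s_u = 1.27·795·3.73 / (16.91·11.8) = 3766.0 / 199.52 = 18.88 kPa

s_u = 18.9 kPa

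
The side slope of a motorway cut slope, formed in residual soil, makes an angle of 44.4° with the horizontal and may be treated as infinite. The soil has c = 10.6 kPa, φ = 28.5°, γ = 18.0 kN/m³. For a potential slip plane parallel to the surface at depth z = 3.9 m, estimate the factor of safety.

For an infinite slope with a slip plane parallel to the surface (no pore pressure): FS = [c + γz cos²β tanφ] / [γz sinβ cosβ].
γz = 18.0·3.9 = 70.20 kN/m²
Numerator = 10.6 + 70.20·cos²44.4°·tan28.5° = 10.6 + 70.20·0.5105·0.5430 = 30.057 kPa
Denominator = 70.20·sin44.4°·cos44.4° = 70.20·0.6997·0.7145 = 35.092 kPa
FS = 30.057 / 35.092 = 0.857

FS = 0.86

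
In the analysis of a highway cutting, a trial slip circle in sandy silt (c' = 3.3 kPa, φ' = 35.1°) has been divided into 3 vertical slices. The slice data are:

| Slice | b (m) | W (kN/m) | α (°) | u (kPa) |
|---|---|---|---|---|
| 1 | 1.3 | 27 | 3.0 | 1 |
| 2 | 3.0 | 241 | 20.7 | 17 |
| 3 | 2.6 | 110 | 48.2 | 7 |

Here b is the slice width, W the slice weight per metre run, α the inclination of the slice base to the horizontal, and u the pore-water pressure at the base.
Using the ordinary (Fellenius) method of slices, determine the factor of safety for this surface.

Ordinary method of slices: FS = Σ[c'·Δl_i + (W_i cosα_i − u_i·Δl_i)·tanφ'] / Σ W_i sinα_i, with Δl_i = b_i / cosα_i.
Slice 1: Δl = 1.3/cos3.0° = 1.302 m; N'_1 = 27·cos3.0° − 1·1.302 = 25.7; c'Δl = 4.30; W sinα = 1.4
Slice 2: Δl = 3.0/cos20.7° = 3.207 m; N'_2 = 241·cos20.7° − 17·3.207 = 170.9; c'Δl = 10.58; W sinα = 85.2
Slice 3: Δl = 2.6/cos48.2° = 3.901 m; N'_3 = 110·cos48.2° − 7·3.901 = 46.0; c'Δl = 12.87; W sinα = 82.0
Σc'Δl = 27.8 kN/m; ΣN' = 242.6 kN/m; ΣW sinα = 168.6 kN/m
Resisting = 27.8 + 242.6·tan35.1° = 27.8 + 170.5 = 198.3 kN/m
FS = 198.3 / 168.6 = 1.176

FS = 1.18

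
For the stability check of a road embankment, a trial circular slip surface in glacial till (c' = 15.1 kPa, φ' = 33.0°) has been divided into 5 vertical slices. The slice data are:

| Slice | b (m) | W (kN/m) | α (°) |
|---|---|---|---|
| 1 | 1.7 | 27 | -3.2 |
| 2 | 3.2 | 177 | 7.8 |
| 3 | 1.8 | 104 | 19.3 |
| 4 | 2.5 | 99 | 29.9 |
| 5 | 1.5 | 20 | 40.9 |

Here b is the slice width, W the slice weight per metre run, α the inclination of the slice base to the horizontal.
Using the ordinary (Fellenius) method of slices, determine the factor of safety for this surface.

FS = 3.67

Ordinary method of slices: FS = Σ[c'·Δl_i + (W_i cosα_i)·tanφ'] / Σ W_i sinα_i, with Δl_i = b_i / cosα_i.
Slice 1: Δl = 1.7/cos(-3.2°) = 1.703 m; N'_1 = 27·cos(-3.2°) = 27.0; c'Δl = 25.71; W sinα = -1.5
Slice 2: Δl = 3.2/cos7.8° = 3.230 m; N'_2 = 177·cos7.8° = 175.4; c'Δl = 48.77; W sinα = 24.0
Slice 3: Δl = 1.8/cos19.3° = 1.907 m; N'_3 = 104·cos19.3° = 98.2; c'Δl = 28.80; W sinα = 34.4
Slice 4: Δl = 2.5/cos29.9° = 2.884 m; N'_4 = 99·cos29.9° = 85.8; c'Δl = 43.55; W sinα = 49.4
Slice 5: Δl = 1.5/cos40.9° = 1.985 m; N'_5 = 20·cos40.9° = 15.1; c'Δl = 29.97; W sinα = 13.1
Σc'Δl = 176.8 kN/m; ΣN' = 401.4 kN/m; ΣW sinα = 119.3 kN/m
Resisting = 176.8 + 401.4·tan33.0° = 176.8 + 260.7 = 437.5 kN/m
FS = 437.5 / 119.3 = 3.666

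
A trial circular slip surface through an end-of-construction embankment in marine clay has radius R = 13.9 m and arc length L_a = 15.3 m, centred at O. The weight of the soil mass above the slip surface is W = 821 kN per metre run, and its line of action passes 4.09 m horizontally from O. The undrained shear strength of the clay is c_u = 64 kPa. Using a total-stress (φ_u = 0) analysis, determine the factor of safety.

Taking moments about the centre O, the resisting moment is provided by the undrained shear strength acting along the arc:
M_R = c_u·L_a·R = 64·15.30·13.9 = 13610.9 kN·m/m
M_D = W·d = 821·4.09 = 3357.9 kN·m/m
FS = M_R / M_D = 13610.9 / 3357.9 = 4.053

FS = 4.05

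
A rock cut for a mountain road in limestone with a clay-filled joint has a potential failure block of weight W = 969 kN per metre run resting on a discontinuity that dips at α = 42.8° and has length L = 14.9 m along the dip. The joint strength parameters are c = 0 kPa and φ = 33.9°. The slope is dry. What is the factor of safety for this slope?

FS = 0.73

Resolving the block weight along and normal to the plane and applying the Mohr–Coulomb strength on the joint:
N' = W cosα = 969·cos42.8° = 711.0 kN/m
Driving force T = W sinα = 969·sin42.8° = 658.4 kN/m
Resisting force R = c·L + N'·tanφ = 0·14.9 + 711.0·tan33.9° = 0.0 + 477.8 = 477.8 kN/m
FS = R / T = 477.8 / 658.4 = 0.726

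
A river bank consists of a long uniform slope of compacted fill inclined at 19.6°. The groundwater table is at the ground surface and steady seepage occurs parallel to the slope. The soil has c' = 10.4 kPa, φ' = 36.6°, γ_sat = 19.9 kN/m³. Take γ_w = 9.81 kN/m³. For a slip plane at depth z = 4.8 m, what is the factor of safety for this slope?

FS = 1.40

With seepage parallel to the slope and the water table at the surface, the effective normal stress on the slip plane uses the buoyant unit weight γ' = γ_sat − γ_w while the driving shear stress uses γ_sat:
FS = [c' + γ' z cos²β tanφ'] / [γ_sat z sinβ cosβ]
γ' = 19.9 − 9.81 = 10.09 kN/m³
Numerator = 10.4 + 10.09·4.8·cos²19.6°·tan36.6° = 10.4 + 10.09·4.8·0.8875·0.7427 = 42.321 kPa
Denominator = 19.9·4.8·sin19.6°·cos19.6° = 19.9·4.8·0.3355·0.9421 = 30.186 kPa
FS = 42.321 / 30.186 = 1.402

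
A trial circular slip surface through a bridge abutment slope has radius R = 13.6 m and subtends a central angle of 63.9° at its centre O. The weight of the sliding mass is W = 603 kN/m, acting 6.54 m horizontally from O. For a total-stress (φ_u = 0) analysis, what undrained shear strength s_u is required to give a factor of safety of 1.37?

s_u = 26.2 kPa

FS = s_u·L_a·R / (W·d), so s_u = FS·W·d / (L_a·R).
Arc length L_a = R·θ = 13.6·(63.9°·π/180) = 13.6·1.1153 = 15.17 m
s_u = 1.37·603·6.54 / (15.17·13.6) = 5402.8 / 206.28 = 26.19 kPa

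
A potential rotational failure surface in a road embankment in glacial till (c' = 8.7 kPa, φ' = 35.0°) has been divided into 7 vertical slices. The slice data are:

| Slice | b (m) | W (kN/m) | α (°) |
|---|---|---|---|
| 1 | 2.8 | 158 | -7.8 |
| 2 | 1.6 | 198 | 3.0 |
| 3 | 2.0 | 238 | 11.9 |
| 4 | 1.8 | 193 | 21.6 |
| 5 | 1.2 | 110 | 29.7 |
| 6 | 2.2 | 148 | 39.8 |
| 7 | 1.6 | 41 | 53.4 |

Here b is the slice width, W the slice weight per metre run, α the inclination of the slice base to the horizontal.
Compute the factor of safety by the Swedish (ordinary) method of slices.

FS = 2.86

Ordinary method of slices: FS = Σ[c'·Δl_i + (W_i cosα_i)·tanφ'] / Σ W_i sinα_i, with Δl_i = b_i / cosα_i.
Slice 1: Δl = 2.8/cos(-7.8°) = 2.826 m; N'_1 = 158·cos(-7.8°) = 156.5; c'Δl = 24.59; W sinα = -21.4
Slice 2: Δl = 1.6/cos3.0° = 1.602 m; N'_2 = 198·cos3.0° = 197.7; c'Δl = 13.94; W sinα = 10.4
Slice 3: Δl = 2.0/cos11.9° = 2.044 m; N'_3 = 238·cos11.9° = 232.9; c'Δl = 17.78; W sinα = 49.1
Slice 4: Δl = 1.8/cos21.6° = 1.936 m; N'_4 = 193·cos21.6° = 179.4; c'Δl = 16.84; W sinα = 71.0
Slice 5: Δl = 1.2/cos29.7° = 1.381 m; N'_5 = 110·cos29.7° = 95.5; c'Δl = 12.02; W sinα = 54.5
Slice 6: Δl = 2.2/cos39.8° = 2.864 m; N'_6 = 148·cos39.8° = 113.7; c'Δl = 24.91; W sinα = 94.7
Slice 7: Δl = 1.6/cos53.4° = 2.684 m; N'_7 = 41·cos53.4° = 24.4; c'Δl = 23.35; W sinα = 32.9
Σc'Δl = 133.4 kN/m; ΣN' = 1000.3 kN/m; ΣW sinα = 291.2 kN/m
Resisting = 133.4 + 1000.3·tan35.0° = 133.4 + 700.4 = 833.8 kN/m
FS = 833.8 / 291.2 = 2.864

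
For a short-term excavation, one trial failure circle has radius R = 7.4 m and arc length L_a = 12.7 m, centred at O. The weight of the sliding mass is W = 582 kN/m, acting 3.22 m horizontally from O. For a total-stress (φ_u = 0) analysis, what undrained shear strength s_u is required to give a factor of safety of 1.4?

s_u = 27.9 kPa

FS = s_u·L_a·R / (W·d), so s_u = FS·W·d / (L_a·R).
s_u = 1.4·582·3.22 / (12.70·7.4) = 2623.7 / 93.98 = 27.92 kPa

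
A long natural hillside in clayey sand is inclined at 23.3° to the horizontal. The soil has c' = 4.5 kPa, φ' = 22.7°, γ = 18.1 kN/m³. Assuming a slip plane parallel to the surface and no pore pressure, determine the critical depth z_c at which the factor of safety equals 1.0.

Setting FS = 1.00 in FS = [c' + γz cos²β tanφ'] / [γz sinβ cosβ] and solving for z:
z = c' / [γ cosβ (FS·sinβ − cosβ·tanφ')]
  = 4.5 / [18.1·cos23.3°·(1.00·sin23.3° − cos23.3°·tan22.7°)]
  = 4.5 / [18.1·0.9184·(1.00·0.3955 − 0.9184·0.4183)]
  = 4.5 / 0.1887 = 23.848 m

z_c = 23.85 m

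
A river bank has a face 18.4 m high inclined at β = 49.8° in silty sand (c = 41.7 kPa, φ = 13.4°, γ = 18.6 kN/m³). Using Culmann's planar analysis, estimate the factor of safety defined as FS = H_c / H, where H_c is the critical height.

FS = 1.86

H_c = (4c/γ) · sinβ cosφ / [1 − cos(β − φ)]
    = (4·41.7/18.6) · sin49.8°·cos13.4° / [1 − cos36.4°]
    = 8.968 · 0.7430 / 0.1951 = 34.15 m
FS = H_c / H = 34.15 / 18.4 = 1.856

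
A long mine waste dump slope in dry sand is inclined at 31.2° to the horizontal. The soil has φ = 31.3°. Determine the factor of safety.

For a dry cohesionless infinite slope the factor of safety is FS = tanφ / tanβ.
FS = tan31.3° / tan31.2° = 0.6080 / 0.6056 = 1.004

FS = 1.00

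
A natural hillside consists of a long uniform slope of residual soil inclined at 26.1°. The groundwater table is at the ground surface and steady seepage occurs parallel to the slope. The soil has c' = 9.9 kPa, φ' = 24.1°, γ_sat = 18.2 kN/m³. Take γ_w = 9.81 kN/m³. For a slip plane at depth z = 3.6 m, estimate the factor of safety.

With seepage parallel to the slope and the water table at the surface, the effective normal stress on the slip plane uses the buoyant unit weight γ' = γ_sat − γ_w while the driving shear stress uses γ_sat:
FS = [c' + γ' z cos²β tanφ'] / [γ_sat z sinβ cosβ]
γ' = 18.2 − 9.81 = 8.39 kN/m³
Numerator = 9.9 + 8.39·3.6·cos²26.1°·tan24.1° = 9.9 + 8.39·3.6·0.8065·0.4473 = 20.796 kPa
Denominator = 18.2·3.6·sin26.1°·cos26.1° = 18.2·3.6·0.4399·0.8980 = 25.885 kPa
FS = 20.796 / 25.885 = 0.803

FS = 0.80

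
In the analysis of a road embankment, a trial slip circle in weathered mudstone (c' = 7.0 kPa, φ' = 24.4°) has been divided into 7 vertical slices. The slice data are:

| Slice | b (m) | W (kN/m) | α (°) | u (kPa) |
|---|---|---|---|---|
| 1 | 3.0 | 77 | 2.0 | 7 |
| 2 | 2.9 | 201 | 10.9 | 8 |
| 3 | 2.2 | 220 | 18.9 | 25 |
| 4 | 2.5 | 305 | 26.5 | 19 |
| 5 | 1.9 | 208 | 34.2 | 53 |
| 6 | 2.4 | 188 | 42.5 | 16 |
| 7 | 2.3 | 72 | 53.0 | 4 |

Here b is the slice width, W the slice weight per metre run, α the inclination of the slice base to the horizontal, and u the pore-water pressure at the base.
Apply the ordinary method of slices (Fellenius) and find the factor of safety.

Ordinary method of slices: FS = Σ[c'·Δl_i + (W_i cosα_i − u_i·Δl_i)·tanφ'] / Σ W_i sinα_i, with Δl_i = b_i / cosα_i.
Slice 1: Δl = 3.0/cos2.0° = 3.002 m; N'_1 = 77·cos2.0° − 7·3.002 = 55.9; c'Δl = 21.01; W sinα = 2.7
Slice 2: Δl = 2.9/cos10.9° = 2.953 m; N'_2 = 201·cos10.9° − 8·2.953 = 173.7; c'Δl = 20.67; W sinα = 38.0
Slice 3: Δl = 2.2/cos18.9° = 2.325 m; N'_3 = 220·cos18.9° − 25·2.325 = 150.0; c'Δl = 16.28; W sinα = 71.3
Slice 4: Δl = 2.5/cos26.5° = 2.794 m; N'_4 = 305·cos26.5° − 19·2.794 = 219.9; c'Δl = 19.55; W sinα = 136.1
Slice 5: Δl = 1.9/cos34.2° = 2.297 m; N'_5 = 208·cos34.2° − 53·2.297 = 50.3; c'Δl = 16.08; W sinα = 116.9
Slice 6: Δl = 2.4/cos42.5° = 3.255 m; N'_6 = 188·cos42.5° − 16·3.255 = 86.5; c'Δl = 22.79; W sinα = 127.0
Slice 7: Δl = 2.3/cos53.0° = 3.822 m; N'_7 = 72·cos53.0° − 4·3.822 = 28.0; c'Δl = 26.75; W sinα = 57.5
Σc'Δl = 143.1 kN/m; ΣN' = 764.4 kN/m; ΣW sinα = 549.5 kN/m
Resisting = 143.1 + 764.4·tan24.4° = 143.1 + 346.8 = 489.9 kN/m
FS = 489.9 / 549.5 = 0.892

FS = 0.89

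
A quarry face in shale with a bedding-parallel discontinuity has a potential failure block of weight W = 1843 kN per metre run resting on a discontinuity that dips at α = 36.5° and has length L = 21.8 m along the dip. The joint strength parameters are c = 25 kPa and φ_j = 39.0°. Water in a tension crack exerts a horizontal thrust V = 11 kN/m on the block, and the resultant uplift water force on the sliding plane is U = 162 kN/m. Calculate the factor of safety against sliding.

FS = 1.46

Resolving the block weight along and normal to the plane and applying the Mohr–Coulomb strength on the joint:
N' = W cosα − U − V sinα = 1843·cos36.5° − 162 − 11·sin36.5° = 1313.0 kN/m
Driving force T = W sinα + V cosα = 1843·sin36.5° + 11·cos36.5° = 1105.1 kN/m
Resisting force R = c·L + N'·tanφ_j = 25·21.8 + 1313.0·tan39.0° = 545.0 + 1063.2 = 1608.2 kN/m
FS = R / T = 1608.2 / 1105.1 = 1.455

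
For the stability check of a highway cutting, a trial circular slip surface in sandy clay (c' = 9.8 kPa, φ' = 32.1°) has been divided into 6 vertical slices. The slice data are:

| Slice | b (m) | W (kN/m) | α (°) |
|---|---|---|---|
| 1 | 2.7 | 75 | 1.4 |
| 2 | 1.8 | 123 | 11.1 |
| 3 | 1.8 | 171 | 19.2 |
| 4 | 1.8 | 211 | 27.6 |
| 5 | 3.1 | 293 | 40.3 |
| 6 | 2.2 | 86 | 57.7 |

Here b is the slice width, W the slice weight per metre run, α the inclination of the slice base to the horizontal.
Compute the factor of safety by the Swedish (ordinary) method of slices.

Ordinary method of slices: FS = Σ[c'·Δl_i + (W_i cosα_i)·tanφ'] / Σ W_i sinα_i, with Δl_i = b_i / cosα_i.
Slice 1: Δl = 2.7/cos1.4° = 2.701 m; N'_1 = 75·cos1.4° = 75.0; c'Δl = 26.47; W sinα = 1.8
Slice 2: Δl = 1.8/cos11.1° = 1.834 m; N'_2 = 123·cos11.1° = 120.7; c'Δl = 17.98; W sinα = 23.7
Slice 3: Δl = 1.8/cos19.2° = 1.906 m; N'_3 = 171·cos19.2° = 161.5; c'Δl = 18.68; W sinα = 56.2
Slice 4: Δl = 1.8/cos27.6° = 2.031 m; N'_4 = 211·cos27.6° = 187.0; c'Δl = 19.91; W sinα = 97.8
Slice 5: Δl = 3.1/cos40.3° = 4.065 m; N'_5 = 293·cos40.3° = 223.5; c'Δl = 39.83; W sinα = 189.5
Slice 6: Δl = 2.2/cos57.7° = 4.117 m; N'_6 = 86·cos57.7° = 46.0; c'Δl = 40.35; W sinα = 72.7
Σc'Δl = 163.2 kN/m; ΣN' = 813.6 kN/m; ΣW sinα = 441.7 kN/m
Resisting = 163.2 + 813.6·tan32.1° = 163.2 + 510.4 = 673.6 kN/m
FS = 673.6 / 441.7 = 1.525

FS = 1.52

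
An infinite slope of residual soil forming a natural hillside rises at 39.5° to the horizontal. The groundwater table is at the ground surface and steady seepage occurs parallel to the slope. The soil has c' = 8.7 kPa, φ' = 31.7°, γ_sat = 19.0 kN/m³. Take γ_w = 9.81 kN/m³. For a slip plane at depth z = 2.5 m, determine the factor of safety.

FS = 0.74

With seepage parallel to the slope and the water table at the surface, the effective normal stress on the slip plane uses the buoyant unit weight γ' = γ_sat − γ_w while the driving shear stress uses γ_sat:
FS = [c' + γ' z cos²β tanφ'] / [γ_sat z sinβ cosβ]
γ' = 19.0 − 9.81 = 9.19 kN/m³
Numerator = 8.7 + 9.19·2.5·cos²39.5°·tan31.7° = 8.7 + 9.19·2.5·0.5954·0.6176 = 17.149 kPa
Denominator = 19.0·2.5·sin39.5°·cos39.5° = 19.0·2.5·0.6361·0.7716 = 23.314 kPa
FS = 17.149 / 23.314 = 0.736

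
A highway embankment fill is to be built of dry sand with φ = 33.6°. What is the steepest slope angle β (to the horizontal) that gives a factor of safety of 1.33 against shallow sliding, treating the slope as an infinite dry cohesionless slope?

β = 26.5°

For an infinite dry cohesionless slope FS = tanφ/tanβ, so tanβ = tanφ / FS.
tanβ = tan33.6° / 1.33 = 0.6644 / 1.33 = 0.4995
β = arctan(0.4995) = 26.54°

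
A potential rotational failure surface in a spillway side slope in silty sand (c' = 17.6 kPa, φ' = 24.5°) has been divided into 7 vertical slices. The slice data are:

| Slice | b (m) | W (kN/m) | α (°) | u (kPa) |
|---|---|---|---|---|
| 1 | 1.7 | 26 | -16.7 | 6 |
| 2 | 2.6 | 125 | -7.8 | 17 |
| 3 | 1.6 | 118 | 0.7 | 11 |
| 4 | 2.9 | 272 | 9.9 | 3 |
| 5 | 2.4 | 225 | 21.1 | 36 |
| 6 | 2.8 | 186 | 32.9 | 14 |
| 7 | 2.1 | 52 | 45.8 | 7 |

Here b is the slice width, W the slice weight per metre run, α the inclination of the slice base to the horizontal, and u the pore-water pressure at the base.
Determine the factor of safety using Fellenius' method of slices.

FS = 2.60

Ordinary method of slices: FS = Σ[c'·Δl_i + (W_i cosα_i − u_i·Δl_i)·tanφ'] / Σ W_i sinα_i, with Δl_i = b_i / cosα_i.
Slice 1: Δl = 1.7/cos(-16.7°) = 1.775 m; N'_1 = 26·cos(-16.7°) − 6·1.775 = 14.3; c'Δl = 31.24; W sinα = -7.5
Slice 2: Δl = 2.6/cos(-7.8°) = 2.624 m; N'_2 = 125·cos(-7.8°) − 17·2.624 = 79.2; c'Δl = 46.19; W sinα = -17.0
Slice 3: Δl = 1.6/cos0.7° = 1.600 m; N'_3 = 118·cos0.7° − 11·1.600 = 100.4; c'Δl = 28.16; W sinα = 1.4
Slice 4: Δl = 2.9/cos9.9° = 2.944 m; N'_4 = 272·cos9.9° − 3·2.944 = 259.1; c'Δl = 51.81; W sinα = 46.8
Slice 5: Δl = 2.4/cos21.1° = 2.572 m; N'_5 = 225·cos21.1° − 36·2.572 = 117.3; c'Δl = 45.28; W sinα = 81.0
Slice 6: Δl = 2.8/cos32.9° = 3.335 m; N'_6 = 186·cos32.9° − 14·3.335 = 109.5; c'Δl = 58.69; W sinα = 101.0
Slice 7: Δl = 2.1/cos45.8° = 3.012 m; N'_7 = 52·cos45.8° − 7·3.012 = 15.2; c'Δl = 53.01; W sinα = 37.3
Σc'Δl = 314.4 kN/m; ΣN' = 694.9 kN/m; ΣW sinα = 243.1 kN/m
Resisting = 314.4 + 694.9·tan24.5° = 314.4 + 316.7 = 631.1 kN/m
FS = 631.1 / 243.1 = 2.596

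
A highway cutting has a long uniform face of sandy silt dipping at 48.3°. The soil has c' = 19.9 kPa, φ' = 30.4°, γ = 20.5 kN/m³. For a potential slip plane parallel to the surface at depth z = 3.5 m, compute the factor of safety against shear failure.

For an infinite slope with a slip plane parallel to the surface (no pore pressure): FS = [c' + γz cos²β tanφ'] / [γz sinβ cosβ].
γz = 20.5·3.5 = 71.75 kN/m²
Numerator = 19.9 + 71.75·cos²48.3°·tan30.4° = 19.9 + 71.75·0.4425·0.5867 = 38.529 kPa
Denominator = 71.75·sin48.3°·cos48.3° = 71.75·0.7466·0.6652 = 35.637 kPa
FS = 38.529 / 35.637 = 1.081

FS = 1.08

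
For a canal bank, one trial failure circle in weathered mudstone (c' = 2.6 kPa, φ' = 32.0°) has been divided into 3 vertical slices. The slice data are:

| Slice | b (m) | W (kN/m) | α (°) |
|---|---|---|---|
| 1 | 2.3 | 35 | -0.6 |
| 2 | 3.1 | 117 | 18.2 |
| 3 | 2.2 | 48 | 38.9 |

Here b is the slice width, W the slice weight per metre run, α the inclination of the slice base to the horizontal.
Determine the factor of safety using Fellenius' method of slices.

Ordinary method of slices: FS = Σ[c'·Δl_i + (W_i cosα_i)·tanφ'] / Σ W_i sinα_i, with Δl_i = b_i / cosα_i.
Slice 1: Δl = 2.3/cos(-0.6°) = 2.300 m; N'_1 = 35·cos(-0.6°) = 35.0; c'Δl = 5.98; W sinα = -0.4
Slice 2: Δl = 3.1/cos18.2° = 3.263 m; N'_2 = 117·cos18.2° = 111.1; c'Δl = 8.48; W sinα = 36.5
Slice 3: Δl = 2.2/cos38.9° = 2.827 m; N'_3 = 48·cos38.9° = 37.4; c'Δl = 7.35; W sinα = 30.1
Σc'Δl = 21.8 kN/m; ΣN' = 183.5 kN/m; ΣW sinα = 66.3 kN/m
Resisting = 21.8 + 183.5·tan32.0° = 21.8 + 114.7 = 136.5 kN/m
FS = 136.5 / 66.3 = 2.058

FS = 2.06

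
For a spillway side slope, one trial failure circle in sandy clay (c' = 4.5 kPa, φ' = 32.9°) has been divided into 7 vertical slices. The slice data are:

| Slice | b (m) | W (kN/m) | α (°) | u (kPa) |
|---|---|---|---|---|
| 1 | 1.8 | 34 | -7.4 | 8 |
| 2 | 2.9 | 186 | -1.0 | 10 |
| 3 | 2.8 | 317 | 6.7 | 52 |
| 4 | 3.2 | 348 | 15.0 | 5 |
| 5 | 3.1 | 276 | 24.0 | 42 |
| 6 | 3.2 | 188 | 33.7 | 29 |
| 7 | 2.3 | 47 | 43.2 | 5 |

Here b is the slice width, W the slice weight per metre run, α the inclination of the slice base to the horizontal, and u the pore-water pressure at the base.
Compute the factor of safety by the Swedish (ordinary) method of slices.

Ordinary method of slices: FS = Σ[c'·Δl_i + (W_i cosα_i − u_i·Δl_i)·tanφ'] / Σ W_i sinα_i, with Δl_i = b_i / cosα_i.
Slice 1: Δl = 1.8/cos(-7.4°) = 1.815 m; N'_1 = 34·cos(-7.4°) − 8·1.815 = 19.2; c'Δl = 8.17; W sinα = -4.4
Slice 2: Δl = 2.9/cos(-1.0°) = 2.900 m; N'_2 = 186·cos(-1.0°) − 10·2.900 = 157.0; c'Δl = 13.05; W sinα = -3.2
Slice 3: Δl = 2.8/cos6.7° = 2.819 m; N'_3 = 317·cos6.7° − 52·2.819 = 168.2; c'Δl = 12.69; W sinα = 37.0
Slice 4: Δl = 3.2/cos15.0° = 3.313 m; N'_4 = 348·cos15.0° − 5·3.313 = 319.6; c'Δl = 14.91; W sinα = 90.1
Slice 5: Δl = 3.1/cos24.0° = 3.393 m; N'_5 = 276·cos24.0° − 42·3.393 = 109.6; c'Δl = 15.27; W sinα = 112.3
Slice 6: Δl = 3.2/cos33.7° = 3.846 m; N'_6 = 188·cos33.7° − 29·3.846 = 44.9; c'Δl = 17.31; W sinα = 104.3
Slice 7: Δl = 2.3/cos43.2° = 3.155 m; N'_7 = 47·cos43.2° − 5·3.155 = 18.5; c'Δl = 14.20; W sinα = 32.2
Σc'Δl = 95.6 kN/m; ΣN' = 836.9 kN/m; ΣW sinα = 368.2 kN/m
Resisting = 95.6 + 836.9·tan32.9° = 95.6 + 541.4 = 637.0 kN/m
FS = 637.0 / 368.2 = 1.730

FS = 1.73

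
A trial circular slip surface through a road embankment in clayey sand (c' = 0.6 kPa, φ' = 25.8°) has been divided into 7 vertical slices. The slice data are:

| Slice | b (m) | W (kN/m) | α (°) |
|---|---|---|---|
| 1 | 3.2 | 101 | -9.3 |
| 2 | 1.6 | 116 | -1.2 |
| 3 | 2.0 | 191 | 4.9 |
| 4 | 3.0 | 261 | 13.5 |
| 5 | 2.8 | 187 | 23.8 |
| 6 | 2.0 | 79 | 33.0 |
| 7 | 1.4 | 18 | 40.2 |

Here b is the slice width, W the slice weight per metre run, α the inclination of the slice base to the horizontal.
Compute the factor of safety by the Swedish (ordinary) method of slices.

Ordinary method of slices: FS = Σ[c'·Δl_i + (W_i cosα_i)·tanφ'] / Σ W_i sinα_i, with Δl_i = b_i / cosα_i.
Slice 1: Δl = 3.2/cos(-9.3°) = 3.243 m; N'_1 = 101·cos(-9.3°) = 99.7; c'Δl = 1.95; W sinα = -16.3
Slice 2: Δl = 1.6/cos(-1.2°) = 1.600 m; N'_2 = 116·cos(-1.2°) = 116.0; c'Δl = 0.96; W sinα = -2.4
Slice 3: Δl = 2.0/cos4.9° = 2.007 m; N'_3 = 191·cos4.9° = 190.3; c'Δl = 1.20; W sinα = 16.3
Slice 4: Δl = 3.0/cos13.5° = 3.085 m; N'_4 = 261·cos13.5° = 253.8; c'Δl = 1.85; W sinα = 60.9
Slice 5: Δl = 2.8/cos23.8° = 3.060 m; N'_5 = 187·cos23.8° = 171.1; c'Δl = 1.84; W sinα = 75.5
Slice 6: Δl = 2.0/cos33.0° = 2.385 m; N'_6 = 79·cos33.0° = 66.3; c'Δl = 1.43; W sinα = 43.0
Slice 7: Δl = 1.4/cos40.2° = 1.833 m; N'_7 = 18·cos40.2° = 13.7; c'Δl = 1.10; W sinα = 11.6
Σc'Δl = 10.3 kN/m; ΣN' = 910.8 kN/m; ΣW sinα = 188.6 kN/m
Resisting = 10.3 + 910.8·tan25.8° = 10.3 + 440.3 = 450.6 kN/m
FS = 450.6 / 188.6 = 2.389

FS = 2.39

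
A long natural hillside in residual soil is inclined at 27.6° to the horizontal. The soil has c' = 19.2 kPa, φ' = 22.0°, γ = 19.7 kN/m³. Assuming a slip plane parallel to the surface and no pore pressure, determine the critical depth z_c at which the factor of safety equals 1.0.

z_c = 10.45 m

Setting FS = 1.00 in FS = [c' + γz cos²β tanφ'] / [γz sinβ cosβ] and solving for z:
z = c' / [γ cosβ (FS·sinβ − cosβ·tanφ')]
  = 19.2 / [19.7·cos27.6°·(1.00·sin27.6° − cos27.6°·tan22.0°)]
  = 19.2 / [19.7·0.8862·(1.00·0.4633 − 0.8862·0.4040)]
  = 19.2 / 1.8374 = 10.449 m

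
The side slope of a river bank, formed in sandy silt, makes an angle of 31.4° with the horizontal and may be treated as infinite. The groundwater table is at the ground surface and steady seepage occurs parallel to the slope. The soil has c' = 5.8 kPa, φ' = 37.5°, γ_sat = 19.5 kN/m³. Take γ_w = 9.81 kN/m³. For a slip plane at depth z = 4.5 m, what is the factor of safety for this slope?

With seepage parallel to the slope and the water table at the surface, the effective normal stress on the slip plane uses the buoyant unit weight γ' = γ_sat − γ_w while the driving shear stress uses γ_sat:
FS = [c' + γ' z cos²β tanφ'] / [γ_sat z sinβ cosβ]
γ' = 19.5 − 9.81 = 9.69 kN/m³
Numerator = 5.8 + 9.69·4.5·cos²31.4°·tan37.5° = 5.8 + 9.69·4.5·0.7285·0.7673 = 30.177 kPa
Denominator = 19.5·4.5·sin31.4°·cos31.4° = 19.5·4.5·0.5210·0.8536 = 39.023 kPa
FS = 30.177 / 39.023 = 0.773

FS = 0.77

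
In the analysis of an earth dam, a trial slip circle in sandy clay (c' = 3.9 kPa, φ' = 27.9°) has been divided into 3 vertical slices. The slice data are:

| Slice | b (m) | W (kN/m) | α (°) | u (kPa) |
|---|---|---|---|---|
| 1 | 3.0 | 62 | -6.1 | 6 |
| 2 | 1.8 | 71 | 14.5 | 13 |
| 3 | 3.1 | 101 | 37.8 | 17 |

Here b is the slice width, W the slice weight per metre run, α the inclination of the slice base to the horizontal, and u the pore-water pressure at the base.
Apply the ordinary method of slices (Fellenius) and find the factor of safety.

FS = 1.20

Ordinary method of slices: FS = Σ[c'·Δl_i + (W_i cosα_i − u_i·Δl_i)·tanφ'] / Σ W_i sinα_i, with Δl_i = b_i / cosα_i.
Slice 1: Δl = 3.0/cos(-6.1°) = 3.017 m; N'_1 = 62·cos(-6.1°) − 6·3.017 = 43.5; c'Δl = 11.77; W sinα = -6.6
Slice 2: Δl = 1.8/cos14.5° = 1.859 m; N'_2 = 71·cos14.5° − 13·1.859 = 44.6; c'Δl = 7.25; W sinα = 17.8
Slice 3: Δl = 3.1/cos37.8° = 3.923 m; N'_3 = 101·cos37.8° − 17·3.923 = 13.1; c'Δl = 15.30; W sinα = 61.9
Σc'Δl = 34.3 kN/m; ΣN' = 101.2 kN/m; ΣW sinα = 73.1 kN/m
Resisting = 34.3 + 101.2·tan27.9° = 34.3 + 53.6 = 87.9 kN/m
FS = 87.9 / 73.1 = 1.203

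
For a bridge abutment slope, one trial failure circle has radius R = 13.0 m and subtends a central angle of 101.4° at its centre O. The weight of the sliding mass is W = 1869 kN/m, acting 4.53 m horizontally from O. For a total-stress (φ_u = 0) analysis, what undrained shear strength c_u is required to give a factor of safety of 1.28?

c_u = 36.2 kPa

FS = c_u·L_a·R / (W·d), so c_u = FS·W·d / (L_a·R).
Arc length L_a = R·θ = 13.0·(101.4°·π/180) = 13.0·1.7698 = 23.01 m
c_u = 1.28·1869·4.53 / (23.01·13.0) = 10837.2 / 299.09 = 36.23 kPa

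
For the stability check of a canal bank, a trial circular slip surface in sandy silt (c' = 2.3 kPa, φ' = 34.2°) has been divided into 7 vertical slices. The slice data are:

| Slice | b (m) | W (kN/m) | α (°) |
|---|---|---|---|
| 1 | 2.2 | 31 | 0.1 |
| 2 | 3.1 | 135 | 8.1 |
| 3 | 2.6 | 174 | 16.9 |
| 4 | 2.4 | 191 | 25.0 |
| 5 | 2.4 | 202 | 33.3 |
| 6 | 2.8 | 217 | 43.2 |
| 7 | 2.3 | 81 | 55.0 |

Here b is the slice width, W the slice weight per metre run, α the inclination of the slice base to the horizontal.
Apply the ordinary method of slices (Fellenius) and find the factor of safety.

FS = 1.36

Ordinary method of slices: FS = Σ[c'·Δl_i + (W_i cosα_i)·tanφ'] / Σ W_i sinα_i, with Δl_i = b_i / cosα_i.
Slice 1: Δl = 2.2/cos0.1° = 2.200 m; N'_1 = 31·cos0.1° = 31.0; c'Δl = 5.06; W sinα = 0.1
Slice 2: Δl = 3.1/cos8.1° = 3.131 m; N'_2 = 135·cos8.1° = 133.7; c'Δl = 7.20; W sinα = 19.0
Slice 3: Δl = 2.6/cos16.9° = 2.717 m; N'_3 = 174·cos16.9° = 166.5; c'Δl = 6.25; W sinα = 50.6
Slice 4: Δl = 2.4/cos25.0° = 2.648 m; N'_4 = 191·cos25.0° = 173.1; c'Δl = 6.09; W sinα = 80.7
Slice 5: Δl = 2.4/cos33.3° = 2.871 m; N'_5 = 202·cos33.3° = 168.8; c'Δl = 6.60; W sinα = 110.9
Slice 6: Δl = 2.8/cos43.2° = 3.841 m; N'_6 = 217·cos43.2° = 158.2; c'Δl = 8.83; W sinα = 148.5
Slice 7: Δl = 2.3/cos55.0° = 4.010 m; N'_7 = 81·cos55.0° = 46.5; c'Δl = 9.22; W sinα = 66.4
Σc'Δl = 49.3 kN/m; ΣN' = 877.7 kN/m; ΣW sinα = 476.2 kN/m
Resisting = 49.3 + 877.7·tan34.2° = 49.3 + 596.5 = 645.8 kN/m
FS = 645.8 / 476.2 = 1.356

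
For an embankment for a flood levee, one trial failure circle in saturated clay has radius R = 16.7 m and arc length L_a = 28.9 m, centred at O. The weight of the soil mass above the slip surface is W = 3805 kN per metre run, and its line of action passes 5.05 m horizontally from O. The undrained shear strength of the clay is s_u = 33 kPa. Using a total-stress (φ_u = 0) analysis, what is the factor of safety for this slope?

Taking moments about the centre O, the resisting moment is provided by the undrained shear strength acting along the arc:
M_R = s_u·L_a·R = 33·28.90·16.7 = 15926.8 kN·m/m
M_D = W·d = 3805·5.05 = 19215.2 kN·m/m
FS = M_R / M_D = 15926.8 / 19215.2 = 0.829

FS = 0.83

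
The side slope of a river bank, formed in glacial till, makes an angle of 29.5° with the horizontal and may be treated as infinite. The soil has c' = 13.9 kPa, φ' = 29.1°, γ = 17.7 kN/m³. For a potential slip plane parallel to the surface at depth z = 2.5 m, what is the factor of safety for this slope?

FS = 1.72

For an infinite slope with a slip plane parallel to the surface (no pore pressure): FS = [c' + γz cos²β tanφ'] / [γz sinβ cosβ].
γz = 17.7·2.5 = 44.25 kN/m²
Numerator = 13.9 + 44.25·cos²29.5°·tan29.1° = 13.9 + 44.25·0.7575·0.5566 = 32.557 kPa
Denominator = 44.25·sin29.5°·cos29.5° = 44.25·0.4924·0.8704 = 18.965 kPa
FS = 32.557 / 18.965 = 1.717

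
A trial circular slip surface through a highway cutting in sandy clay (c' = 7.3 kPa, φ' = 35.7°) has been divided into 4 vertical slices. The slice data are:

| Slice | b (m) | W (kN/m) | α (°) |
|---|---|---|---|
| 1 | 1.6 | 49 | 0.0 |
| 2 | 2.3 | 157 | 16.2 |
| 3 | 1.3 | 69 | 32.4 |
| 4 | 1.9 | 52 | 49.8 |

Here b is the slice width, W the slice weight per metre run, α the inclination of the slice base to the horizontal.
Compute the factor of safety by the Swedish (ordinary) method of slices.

FS = 2.25

Ordinary method of slices: FS = Σ[c'·Δl_i + (W_i cosα_i)·tanφ'] / Σ W_i sinα_i, with Δl_i = b_i / cosα_i.
Slice 1: Δl = 1.6/cos0.0° = 1.600 m; N'_1 = 49·cos0.0° = 49.0; c'Δl = 11.68; W sinα = 0.0
Slice 2: Δl = 2.3/cos16.2° = 2.395 m; N'_2 = 157·cos16.2° = 150.8; c'Δl = 17.48; W sinα = 43.8
Slice 3: Δl = 1.3/cos32.4° = 1.540 m; N'_3 = 69·cos32.4° = 58.3; c'Δl = 11.24; W sinα = 37.0
Slice 4: Δl = 1.9/cos49.8° = 2.944 m; N'_4 = 52·cos49.8° = 33.6; c'Δl = 21.49; W sinα = 39.7
Σc'Δl = 61.9 kN/m; ΣN' = 291.6 kN/m; ΣW sinα = 120.5 kN/m
Resisting = 61.9 + 291.6·tan35.7° = 61.9 + 209.5 = 271.4 kN/m
FS = 271.4 / 120.5 = 2.253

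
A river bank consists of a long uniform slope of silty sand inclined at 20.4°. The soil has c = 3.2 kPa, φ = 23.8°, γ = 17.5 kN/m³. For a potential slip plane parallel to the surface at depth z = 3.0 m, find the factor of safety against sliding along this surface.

For an infinite slope with a slip plane parallel to the surface (no pore pressure): FS = [c + γz cos²β tanφ] / [γz sinβ cosβ].
γz = 17.5·3.0 = 52.50 kN/m²
Numerator = 3.2 + 52.50·cos²20.4°·tan23.8° = 3.2 + 52.50·0.8785·0.4411 = 23.542 kPa
Denominator = 52.50·sin20.4°·cos20.4° = 52.50·0.3486·0.9373 = 17.152 kPa
FS = 23.542 / 17.152 = 1.373

FS = 1.37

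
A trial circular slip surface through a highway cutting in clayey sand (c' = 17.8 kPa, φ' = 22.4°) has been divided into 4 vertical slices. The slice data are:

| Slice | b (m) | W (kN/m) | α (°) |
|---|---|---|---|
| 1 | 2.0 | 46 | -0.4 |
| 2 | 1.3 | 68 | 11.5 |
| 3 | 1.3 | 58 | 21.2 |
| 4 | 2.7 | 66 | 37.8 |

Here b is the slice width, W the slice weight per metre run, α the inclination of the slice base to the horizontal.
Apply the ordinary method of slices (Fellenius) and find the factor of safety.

FS = 3.15

Ordinary method of slices: FS = Σ[c'·Δl_i + (W_i cosα_i)·tanφ'] / Σ W_i sinα_i, with Δl_i = b_i / cosα_i.
Slice 1: Δl = 2.0/cos(-0.4°) = 2.000 m; N'_1 = 46·cos(-0.4°) = 46.0; c'Δl = 35.60; W sinα = -0.3
Slice 2: Δl = 1.3/cos11.5° = 1.327 m; N'_2 = 68·cos11.5° = 66.6; c'Δl = 23.61; W sinα = 13.6
Slice 3: Δl = 1.3/cos21.2° = 1.394 m; N'_3 = 58·cos21.2° = 54.1; c'Δl = 24.82; W sinα = 21.0
Slice 4: Δl = 2.7/cos37.8° = 3.417 m; N'_4 = 66·cos37.8° = 52.2; c'Δl = 60.82; W sinα = 40.5
Σc'Δl = 144.9 kN/m; ΣN' = 218.9 kN/m; ΣW sinα = 74.7 kN/m
Resisting = 144.9 + 218.9·tan22.4° = 144.9 + 90.2 = 235.1 kN/m
FS = 235.1 / 74.7 = 3.148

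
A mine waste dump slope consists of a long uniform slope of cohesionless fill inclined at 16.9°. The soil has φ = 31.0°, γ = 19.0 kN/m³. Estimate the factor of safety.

FS = 1.98

For a dry cohesionless infinite slope the factor of safety is FS = tanφ / tanβ.
FS = tan31.0° / tan16.9° = 0.6009 / 0.3038 = 1.978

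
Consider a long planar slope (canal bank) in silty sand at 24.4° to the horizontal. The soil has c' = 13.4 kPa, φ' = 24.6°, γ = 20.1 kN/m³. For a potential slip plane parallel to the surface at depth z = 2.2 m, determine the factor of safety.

For an infinite slope with a slip plane parallel to the surface (no pore pressure): FS = [c' + γz cos²β tanφ'] / [γz sinβ cosβ].
γz = 20.1·2.2 = 44.22 kN/m²
Numerator = 13.4 + 44.22·cos²24.4°·tan24.6° = 13.4 + 44.22·0.8293·0.4578 = 30.190 kPa
Denominator = 44.22·sin24.4°·cos24.4° = 44.22·0.4131·0.9107 = 16.636 kPa
FS = 30.190 / 16.636 = 1.815

FS = 1.81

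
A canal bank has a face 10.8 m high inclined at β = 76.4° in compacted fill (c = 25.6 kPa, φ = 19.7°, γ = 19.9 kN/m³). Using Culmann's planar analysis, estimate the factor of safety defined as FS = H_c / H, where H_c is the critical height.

FS = 0.97

H_c = (4c/γ) · sinβ cosφ / [1 − cos(β − φ)]
    = (4·25.6/19.9) · sin76.4°·cos19.7° / [1 − cos56.7°]
    = 5.146 · 0.9151 / 0.4510 = 10.44 m
FS = H_c / H = 10.44 / 10.8 = 0.967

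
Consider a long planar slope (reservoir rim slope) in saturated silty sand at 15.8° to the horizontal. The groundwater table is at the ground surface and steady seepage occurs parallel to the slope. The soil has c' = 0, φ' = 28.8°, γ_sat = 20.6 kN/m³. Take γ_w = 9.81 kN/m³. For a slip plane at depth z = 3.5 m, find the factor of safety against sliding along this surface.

FS = 1.02

With seepage parallel to the slope and the water table at the surface, the effective normal stress on the slip plane uses the buoyant unit weight γ' = γ_sat − γ_w while the driving shear stress uses γ_sat:
FS = [c' + γ' z cos²β tanφ'] / [γ_sat z sinβ cosβ]
(For c' = 0 this reduces to FS = (γ'/γ_sat)·tanφ'/tanβ.)
γ' = 20.6 − 9.81 = 10.79 kN/m³
Numerator = 0.0 + 10.79·3.5·cos²15.8°·tan28.8° = 0.0 + 10.79·3.5·0.9259·0.5498 = 19.222 kPa
Denominator = 20.6·3.5·sin15.8°·cos15.8° = 20.6·3.5·0.2723·0.9622 = 18.890 kPa
FS = 19.222 / 18.890 = 1.018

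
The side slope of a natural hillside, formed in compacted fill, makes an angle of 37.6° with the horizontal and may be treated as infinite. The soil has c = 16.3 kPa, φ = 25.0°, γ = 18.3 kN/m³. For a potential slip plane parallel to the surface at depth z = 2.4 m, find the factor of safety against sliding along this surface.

For an infinite slope with a slip plane parallel to the surface (no pore pressure): FS = [c + γz cos²β tanφ] / [γz sinβ cosβ].
γz = 18.3·2.4 = 43.92 kN/m²
Numerator = 16.3 + 43.92·cos²37.6°·tan25.0° = 16.3 + 43.92·0.6277·0.4663 = 29.156 kPa
Denominator = 43.92·sin37.6°·cos37.6° = 43.92·0.6101·0.7923 = 21.231 kPa
FS = 29.156 / 21.231 = 1.373

FS = 1.37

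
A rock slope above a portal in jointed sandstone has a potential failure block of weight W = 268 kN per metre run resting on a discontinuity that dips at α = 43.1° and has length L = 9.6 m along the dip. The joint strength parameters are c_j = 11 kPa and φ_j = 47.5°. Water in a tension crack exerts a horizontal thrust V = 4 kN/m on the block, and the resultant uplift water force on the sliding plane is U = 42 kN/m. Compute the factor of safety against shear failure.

FS = 1.45

Resolving the block weight along and normal to the plane and applying the Mohr–Coulomb strength on the joint:
N' = W cosα − U − V sinα = 268·cos43.1° − 42 − 4·sin43.1° = 151.0 kN/m
Driving force T = W sinα + V cosα = 268·sin43.1° + 4·cos43.1° = 186.0 kN/m
Resisting force R = c_j·L + N'·tanφ_j = 11·9.6 + 151.0·tan47.5° = 105.6 + 164.7 = 270.3 kN/m
FS = R / T = 270.3 / 186.0 = 1.453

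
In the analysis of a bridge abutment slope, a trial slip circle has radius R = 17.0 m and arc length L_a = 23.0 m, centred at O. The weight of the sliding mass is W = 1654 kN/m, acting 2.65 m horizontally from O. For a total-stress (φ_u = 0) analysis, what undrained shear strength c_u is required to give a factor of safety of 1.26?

c_u = 14.1 kPa

FS = c_u·L_a·R / (W·d), so c_u = FS·W·d / (L_a·R).
c_u = 1.26·1654·2.65 / (23.00·17.0) = 5522.7 / 391.00 = 14.12 kPa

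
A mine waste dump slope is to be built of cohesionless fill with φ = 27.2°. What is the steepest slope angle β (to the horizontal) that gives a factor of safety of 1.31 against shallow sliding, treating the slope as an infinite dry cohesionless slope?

For an infinite dry cohesionless slope FS = tanφ/tanβ, so tanβ = tanφ / FS.
tanβ = tan27.2° / 1.31 = 0.5139 / 1.31 = 0.3923
β = arctan(0.3923) = 21.42°

β = 21.4°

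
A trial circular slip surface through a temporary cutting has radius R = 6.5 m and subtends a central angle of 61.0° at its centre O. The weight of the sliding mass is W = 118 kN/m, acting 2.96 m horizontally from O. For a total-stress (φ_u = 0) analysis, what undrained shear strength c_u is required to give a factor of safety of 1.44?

FS = c_u·L_a·R / (W·d), so c_u = FS·W·d / (L_a·R).
Arc length L_a = R·θ = 6.5·(61.0°·π/180) = 6.5·1.0647 = 6.92 m
c_u = 1.44·118·2.96 / (6.92·6.5) = 503.0 / 44.98 = 11.18 kPa

c_u = 11.2 kPa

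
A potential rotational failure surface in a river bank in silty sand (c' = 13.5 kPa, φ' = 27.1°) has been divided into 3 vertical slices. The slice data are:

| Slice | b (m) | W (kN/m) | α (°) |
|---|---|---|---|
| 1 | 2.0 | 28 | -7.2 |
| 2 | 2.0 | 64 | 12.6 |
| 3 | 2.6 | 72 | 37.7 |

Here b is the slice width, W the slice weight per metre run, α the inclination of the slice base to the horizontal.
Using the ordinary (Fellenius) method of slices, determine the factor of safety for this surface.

FS = 3.20

Ordinary method of slices: FS = Σ[c'·Δl_i + (W_i cosα_i)·tanφ'] / Σ W_i sinα_i, with Δl_i = b_i / cosα_i.
Slice 1: Δl = 2.0/cos(-7.2°) = 2.016 m; N'_1 = 28·cos(-7.2°) = 27.8; c'Δl = 27.21; W sinα = -3.5
Slice 2: Δl = 2.0/cos12.6° = 2.049 m; N'_2 = 64·cos12.6° = 62.5; c'Δl = 27.67; W sinα = 14.0
Slice 3: Δl = 2.6/cos37.7° = 3.286 m; N'_3 = 72·cos37.7° = 57.0; c'Δl = 44.36; W sinα = 44.0
Σc'Δl = 99.2 kN/m; ΣN' = 147.2 kN/m; ΣW sinα = 54.5 kN/m
Resisting = 99.2 + 147.2·tan27.1° = 99.2 + 75.3 = 174.6 kN/m
FS = 174.6 / 54.5 = 3.204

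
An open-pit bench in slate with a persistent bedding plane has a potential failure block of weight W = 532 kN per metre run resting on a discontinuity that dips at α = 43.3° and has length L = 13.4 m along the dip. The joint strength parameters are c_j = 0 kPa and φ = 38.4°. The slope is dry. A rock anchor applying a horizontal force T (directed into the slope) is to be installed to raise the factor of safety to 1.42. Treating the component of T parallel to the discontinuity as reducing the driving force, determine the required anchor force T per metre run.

Resolving forces along and normal to the sliding plane, with the horizontal anchor force T adding T·sinα to the effective normal force and T·cosα acting up the plane against the driving force:
FS = [c_jL + (W cosα + T sinα) tanφ] / [W sinα − T cosα]
Without the anchor: N' = 387.2 kN/m, driving T_d = 364.9 kN/m, resisting R = 0·13.4 + 387.2·tan38.4° = 306.9 kN/m, FS = 0.84.
Setting FS = 1.42 and solving for T:
1.42·(364.9 − T cos43.3°) = 306.9 + T sin43.3°·tan38.4°
T·(sin43.3°·tan38.4° + 1.42·cos43.3°) = 1.42·364.9 − 306.9
T·(0.6858·0.7926 + 1.42·0.7278) = 518.1 − 306.9 = 211.2
T·1.5770 = 211.2
T = 133.9 kN/m

T = 134 kN/m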